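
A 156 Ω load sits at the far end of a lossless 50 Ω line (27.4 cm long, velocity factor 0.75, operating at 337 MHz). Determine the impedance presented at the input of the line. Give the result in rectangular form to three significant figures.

λ = v/f = 0.75·c / 337 MHz = 0.668 m
βl = 2π·l/λ = 2π × 0.41 = 148°
tan(βl) = tan(148°) = -0.631
Z_in = Z_0·(Z_L + jZ_0·tanβl)/(Z_0 + jZ_L·tanβl)
     = 50·(156 − j31.6)/(50 − j98.5)

Z_in ≈ 44.7 + j56.5 Ω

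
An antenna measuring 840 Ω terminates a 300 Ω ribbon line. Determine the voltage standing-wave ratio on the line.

VSWR ≈ 2.8

For a purely resistive load, VSWR = R_L/Z_0 or Z_0/R_L (whichever > 1) = 840/300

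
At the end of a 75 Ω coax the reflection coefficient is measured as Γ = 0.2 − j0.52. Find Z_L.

Z_L ≈ 56.8 − j85.7 Ω

Z_L = Z_0·(1 + Γ)/(1 − Γ) = 75·(1.2 − j0.52)/(0.8 + j0.52)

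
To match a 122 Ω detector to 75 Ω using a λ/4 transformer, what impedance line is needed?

Z_qwt ≈ 95.7 Ω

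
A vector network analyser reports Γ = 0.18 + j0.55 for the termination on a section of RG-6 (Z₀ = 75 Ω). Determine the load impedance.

Z_L = Z_0·(1 + Γ)/(1 − Γ) = 75·(1.18 + j0.55)/(0.82 − j0.55)

Z_L ≈ 51.2 + j84.6 Ω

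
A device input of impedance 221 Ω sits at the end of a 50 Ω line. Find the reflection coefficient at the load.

Γ = 0.631

Γ = (Z_L − Z_0)/(Z_L + Z_0) = (221 − 50)/(221 + 50) = 171/271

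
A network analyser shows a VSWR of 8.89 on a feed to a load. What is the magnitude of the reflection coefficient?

|Γ| = (S − 1)/(S + 1) = (8.89 − 1)/(8.89 + 1) = 7.89/9.89

|Γ| ≈ 0.798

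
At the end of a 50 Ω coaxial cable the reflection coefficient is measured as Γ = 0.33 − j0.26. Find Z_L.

Z_L = Z_0·(1 + Γ)/(1 − Γ) = 50·(1.33 − j0.26)/(0.67 + j0.26)

Z_L ≈ 79.7 − j50.3 Ω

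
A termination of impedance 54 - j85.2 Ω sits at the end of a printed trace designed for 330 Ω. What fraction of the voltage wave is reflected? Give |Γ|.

|Γ| ≈ 0.734

Γ = (Z_L − Z_0)/(Z_L + Z_0) = (-276 − j85.2)/(384 − j85.2)
|Γ| = 289/393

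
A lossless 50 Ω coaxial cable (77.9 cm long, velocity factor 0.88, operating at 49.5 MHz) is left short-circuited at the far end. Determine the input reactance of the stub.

λ = v/f = 0.88·c / 49.5 MHz = 5.33 m
βl = 2π·l/λ = 2π × 0.146 = 52.6°
tan(βl) = 1.31
For a short-circuited stub, Z_in = jZ_0·tan(βl)

X_in ≈ 65.4 Ω (inductive)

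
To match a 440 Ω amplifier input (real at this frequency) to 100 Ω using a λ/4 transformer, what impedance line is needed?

Z_qwt = √(Z_0·R_L) = √(100 × 440) = √44000

Z_qwt ≈ 210 Ω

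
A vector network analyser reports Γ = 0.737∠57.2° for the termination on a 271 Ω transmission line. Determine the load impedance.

Z_L = Z_0·(1 + Γ)/(1 − Γ) = 271·(1.4 + j0.619)/(0.601 − j0.619)

Z_L ≈ 166 + j451 Ω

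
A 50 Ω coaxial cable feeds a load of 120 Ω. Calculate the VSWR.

Γ = (120 − 50)/(120 + 50) = 0.412
VSWR = (1 + 0.412)/(1 − 0.412)

VSWR ≈ 2.4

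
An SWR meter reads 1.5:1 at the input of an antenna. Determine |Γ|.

|Γ| ≈ 0.2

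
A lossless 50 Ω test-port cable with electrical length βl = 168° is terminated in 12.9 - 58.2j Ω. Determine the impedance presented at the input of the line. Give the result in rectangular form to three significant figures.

tan(βl) = tan(168°) = -0.213
Z_in = Z_0·(Z_L + jZ_0·tanβl)/(Z_0 + jZ_L·tanβl)
     = 50·(12.9 − j68.8)/(37.6 − j2.74)

Z_in ≈ 23.7 − j89.7 Ω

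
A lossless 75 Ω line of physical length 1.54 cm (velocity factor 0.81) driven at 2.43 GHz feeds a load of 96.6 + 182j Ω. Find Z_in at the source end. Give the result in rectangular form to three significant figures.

λ = v/f = 0.81·c / 2.43 GHz = 0.1 m
βl = 2π·l/λ = 2π × 0.154 = 55.4°
tan(βl) = tan(55.4°) = 1.45
Z_in = Z_0·(Z_L + jZ_0·tanβl)/(Z_0 + jZ_L·tanβl)
     = 75·(96.6 + j291)/(-189 + j140)

Z_in ≈ 30.4 − j92.7 Ω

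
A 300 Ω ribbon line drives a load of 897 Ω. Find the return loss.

Γ = (897 − 300)/(897 + 300) = 0.499
RL = −20·log₁₀|Γ| = −20·log₁₀(0.499)

RL ≈ 6.04 dB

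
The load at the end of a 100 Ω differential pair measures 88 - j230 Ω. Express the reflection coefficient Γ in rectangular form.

Γ ≈ 0.574 − j0.521

Γ = (Z_L − Z_0)/(Z_L + Z_0) = (-12 − j230)/(188 − j230)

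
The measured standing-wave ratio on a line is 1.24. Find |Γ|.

|Γ| ≈ 0.107

|Γ| = (S − 1)/(S + 1) = (1.24 − 1)/(1.24 + 1) = 0.24/2.24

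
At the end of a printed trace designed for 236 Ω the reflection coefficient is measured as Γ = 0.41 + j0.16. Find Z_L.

Z_L = Z_0·(1 + Γ)/(1 − Γ) = 236·(1.41 + j0.16)/(0.59 − j0.16)

Z_L ≈ 509 + j202 Ω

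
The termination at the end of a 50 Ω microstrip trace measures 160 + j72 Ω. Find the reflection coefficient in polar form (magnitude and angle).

Γ = (Z_L − Z_0)/(Z_L + Z_0) = (110 + j72)/(210 + j72)
|Γ| = 131/222 = 0.592

Γ ≈ 0.592 ∠ 14.3°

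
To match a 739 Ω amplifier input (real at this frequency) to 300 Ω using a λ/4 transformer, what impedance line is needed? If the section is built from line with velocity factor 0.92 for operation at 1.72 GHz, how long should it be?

Z_qwt = √(Z_0·R_L) = √(300 × 739) = √221700
λ = 0.92·c/f = 0.16 m, so l = λ/4 = 0.0401 m

Z_qwt ≈ 471 Ω; length ≈ 4.01 cm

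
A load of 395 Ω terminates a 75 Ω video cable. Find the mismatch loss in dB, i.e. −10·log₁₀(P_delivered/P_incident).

mismatch loss ≈ 2.7 dB

Γ = (395 − 75)/(395 + 75) = 0.681
|Γ|² = 0.464, so P_del/P_inc = 1 − |Γ|² = 0.536
ML = −10·log₁₀(1 − |Γ|²)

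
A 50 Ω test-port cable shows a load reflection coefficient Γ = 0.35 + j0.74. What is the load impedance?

Z_L ≈ 17 + j76.3 Ω

Z_L = Z_0·(1 + Γ)/(1 − Γ) = 50·(1.35 + j0.74)/(0.65 − j0.74)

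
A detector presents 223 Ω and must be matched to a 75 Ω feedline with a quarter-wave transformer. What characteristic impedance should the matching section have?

Z_qwt = √(Z_0·R_L) = √(75 × 223) = √16720

Z_qwt ≈ 129 Ω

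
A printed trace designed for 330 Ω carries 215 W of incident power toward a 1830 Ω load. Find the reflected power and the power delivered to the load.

P_reflected ≈ 104 W; P_delivered ≈ 111 W

Γ = (1830 − 330)/(1830 + 330) = 0.694
|Γ|² = 0.482
P_refl = |Γ|²·P_inc = 104 W, P_del = (1 − |Γ|²)·P_inc = 111 W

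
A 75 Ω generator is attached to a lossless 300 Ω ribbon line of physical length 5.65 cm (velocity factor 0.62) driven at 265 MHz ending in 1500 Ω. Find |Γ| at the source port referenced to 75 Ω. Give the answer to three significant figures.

λ = v/f = 0.62·c / 265 MHz = 0.702 m
βl = 2π·l/λ = 2π × 0.0805 = 29°
tan(βl) = 0.554
Z_in = Z_0·(Z_L + jZ_0·tanβl)/(Z_0 + jZ_L·tanβl) = 226 − j460 Ω
Γ_s = (Z_in − Z_s)/(Z_in + Z_s) = (151 − j460)/(301 − j460), |Γ_s| = 0.881

|Γ| ≈ 0.881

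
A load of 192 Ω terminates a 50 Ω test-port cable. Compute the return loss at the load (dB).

Γ = (192 − 50)/(192 + 50) = 0.587
RL = −20·log₁₀|Γ| = −20·log₁₀(0.587)

RL ≈ 4.63 dB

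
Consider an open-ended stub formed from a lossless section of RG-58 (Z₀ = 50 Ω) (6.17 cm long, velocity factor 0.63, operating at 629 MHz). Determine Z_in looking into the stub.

Z_in ≈ −j14.4 Ω

λ = v/f = 0.63·c / 629 MHz = 0.3 m
βl = 2π·l/λ = 2π × 0.205 = 73.9°
tan(βl) = 3.47
For an open-ended stub, Z_in = −jZ_0·cot(βl) = −jZ_0/tan(βl)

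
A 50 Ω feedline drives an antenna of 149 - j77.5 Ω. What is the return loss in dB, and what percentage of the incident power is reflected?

RL ≈ 4.6 dB; 34.7% of incident power reflected

Γ = (99 − j77.5)/(199 − j77.5), |Γ| = 0.589
RL = −20·log₁₀(0.589) = 4.6 dB
P_refl/P_inc = |Γ|² = 0.347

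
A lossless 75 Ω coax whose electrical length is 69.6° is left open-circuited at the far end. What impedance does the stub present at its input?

tan(βl) = 2.69
For an open-circuited stub, Z_in = −jZ_0·cot(βl) = −jZ_0/tan(βl)

Z_in ≈ −j27.9 Ω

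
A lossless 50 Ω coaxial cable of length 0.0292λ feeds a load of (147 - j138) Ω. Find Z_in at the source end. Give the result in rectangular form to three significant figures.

Z_in ≈ 58.8 − j106 Ω

βl = 2π × 0.0292 = 10.5°
tan(βl) = tan(10.5°) = 0.186
Z_in = Z_0·(Z_L + jZ_0·tanβl)/(Z_0 + jZ_L·tanβl)
     = 50·(147 − j129)/(75.6 + j27.3)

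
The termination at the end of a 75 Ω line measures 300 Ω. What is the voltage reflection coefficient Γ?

Γ = (Z_L − Z_0)/(Z_L + Z_0) = (300 − 75)/(300 + 75) = 225/375

Γ = 0.6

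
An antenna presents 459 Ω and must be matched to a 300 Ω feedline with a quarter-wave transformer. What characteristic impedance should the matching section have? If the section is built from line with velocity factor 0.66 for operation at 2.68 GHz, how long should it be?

Z_qwt ≈ 371 Ω; length ≈ 1.85 cm

Z_qwt = √(Z_0·R_L) = √(300 × 459) = √137700
λ = 0.66·c/f = 0.0739 m, so l = λ/4 = 0.0185 m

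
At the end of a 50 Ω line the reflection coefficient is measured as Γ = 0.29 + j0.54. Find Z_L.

Z_L ≈ 39.2 + j67.9 Ω

Z_L = Z_0·(1 + Γ)/(1 − Γ) = 50·(1.29 + j0.54)/(0.71 − j0.54)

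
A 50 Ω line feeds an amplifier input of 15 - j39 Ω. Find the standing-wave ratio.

Γ = (Z_L − Z_0)/(Z_L + Z_0) = (-35 − j39)/(65 − j39)
|Γ| = 52.4/75.8 = 0.691
VSWR = (1 + |Γ|)/(1 − |Γ|) = 1.69/0.309

VSWR ≈ 5.48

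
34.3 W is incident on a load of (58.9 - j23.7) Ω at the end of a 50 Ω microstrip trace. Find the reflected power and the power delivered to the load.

|Γ| = |(8.9 − j23.7)/(108.9 − j23.7)| = 0.227
|Γ|² = 0.0516
P_refl = |Γ|²·P_inc = 1.77 W, P_del = (1 − |Γ|²)·P_inc = 32.5 W

P_reflected ≈ 1.77 W; P_delivered ≈ 32.5 W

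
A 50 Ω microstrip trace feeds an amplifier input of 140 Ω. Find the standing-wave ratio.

VSWR ≈ 2.8

Γ = (140 − 50)/(140 + 50) = 0.474
VSWR = (1 + 0.474)/(1 − 0.474)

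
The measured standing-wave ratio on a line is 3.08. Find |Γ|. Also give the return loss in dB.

|Γ| = (S − 1)/(S + 1) = (3.08 − 1)/(3.08 + 1) = 2.08/4.08
RL = −20·log₁₀|Γ| = −20·log₁₀(0.51)

|Γ| ≈ 0.51; return loss ≈ 5.85 dB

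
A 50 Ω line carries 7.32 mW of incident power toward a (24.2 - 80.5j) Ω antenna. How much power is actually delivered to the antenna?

P_delivered ≈ 2.96 mW

|Γ| = |(-25.8 − j80.5)/(74.2 − j80.5)| = 0.772
|Γ|² = 0.596
P_refl = |Γ|²·P_inc = 4.36 mW, P_del = (1 − |Γ|²)·P_inc = 2.96 mW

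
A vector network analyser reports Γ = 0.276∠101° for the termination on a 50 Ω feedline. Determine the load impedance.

Z_L ≈ 39.1 + j22.9 Ω

Z_L = Z_0·(1 + Γ)/(1 − Γ) = 50·(0.947 + j0.271)/(1.05 − j0.271)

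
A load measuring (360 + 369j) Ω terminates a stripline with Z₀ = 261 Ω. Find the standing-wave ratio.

VSWR ≈ 3.25

Γ = (Z_L − Z_0)/(Z_L + Z_0) = (99 + j369)/(621 + j369)
|Γ| = 382/722 = 0.529
VSWR = (1 + |Γ|)/(1 − |Γ|) = 1.53/0.471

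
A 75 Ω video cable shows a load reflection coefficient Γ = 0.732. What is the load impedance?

Z_L ≈ 485 Ω

Z_L = Z_0·(1 + Γ)/(1 − Γ) = 75·(1.73)/(0.268)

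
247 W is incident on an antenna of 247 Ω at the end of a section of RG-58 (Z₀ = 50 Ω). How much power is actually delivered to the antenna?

Γ = (247 − 50)/(247 + 50) = 0.663
|Γ|² = 0.44
P_refl = |Γ|²·P_inc = 109 W, P_del = (1 − |Γ|²)·P_inc = 138 W

P_delivered ≈ 138 W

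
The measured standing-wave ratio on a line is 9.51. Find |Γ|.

|Γ| ≈ 0.81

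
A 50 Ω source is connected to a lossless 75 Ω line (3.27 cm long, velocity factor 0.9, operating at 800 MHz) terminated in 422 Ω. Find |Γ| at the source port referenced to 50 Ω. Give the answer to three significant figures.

|Γ| ≈ 0.748

λ = v/f = 0.9·c / 800 MHz = 0.338 m
βl = 2π·l/λ = 2π × 0.0969 = 34.9°
tan(βl) = 0.697
Z_in = Z_0·(Z_L + jZ_0·tanβl)/(Z_0 + jZ_L·tanβl) = 38.3 − j97.8 Ω
Γ_s = (Z_in − Z_s)/(Z_in + Z_s) = (-11.7 − j97.8)/(88.3 − j97.8), |Γ_s| = 0.748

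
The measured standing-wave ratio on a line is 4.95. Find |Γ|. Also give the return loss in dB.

|Γ| ≈ 0.664; return loss ≈ 3.56 dB

|Γ| = (S − 1)/(S + 1) = (4.95 − 1)/(4.95 + 1) = 3.95/5.95
RL = −20·log₁₀|Γ| = −20·log₁₀(0.664)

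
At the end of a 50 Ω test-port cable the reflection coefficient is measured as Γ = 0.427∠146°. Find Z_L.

Z_L = Z_0·(1 + Γ)/(1 − Γ) = 50·(0.646 + j0.239)/(1.35 − j0.239)

Z_L ≈ 21.6 + j12.6 Ω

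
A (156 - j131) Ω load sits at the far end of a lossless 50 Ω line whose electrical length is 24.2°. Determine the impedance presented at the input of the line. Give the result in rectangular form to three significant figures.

tan(βl) = tan(24.2°) = 0.449
Z_in = Z_0·(Z_L + jZ_0·tanβl)/(Z_0 + jZ_L·tanβl)
     = 50·(156 − j109)/(109 + j70.1)

Z_in ≈ 28 − j67.8 Ω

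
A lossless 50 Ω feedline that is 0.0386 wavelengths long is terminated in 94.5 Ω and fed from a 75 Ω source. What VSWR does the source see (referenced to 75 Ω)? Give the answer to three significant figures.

βl = 2π × 0.0386 = 13.9°
tan(βl) = 0.247
Z_in = Z_0·(Z_L + jZ_0·tanβl)/(Z_0 + jZ_L·tanβl) = 82.3 − j26.1 Ω
Γ_s = (Z_in − Z_s)/(Z_in + Z_s) = (7.29 − j26.1)/(157 − j26.1), |Γ_s| = 0.17
VSWR = (1 + |Γ_s|)/(1 − |Γ_s|)

VSWR ≈ 1.41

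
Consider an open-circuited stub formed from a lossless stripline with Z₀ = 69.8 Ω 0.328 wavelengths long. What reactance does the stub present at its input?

X_in ≈ 37.2 Ω (inductive)

βl = 2π × 0.328 = 118°
tan(βl) = -1.87
For an open-circuited stub, Z_in = −jZ_0·cot(βl) = −jZ_0/tan(βl)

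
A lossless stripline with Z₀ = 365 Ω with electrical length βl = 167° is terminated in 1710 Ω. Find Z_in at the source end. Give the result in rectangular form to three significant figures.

Z_in ≈ 830 + j814 Ω

tan(βl) = tan(167°) = -0.231
Z_in = Z_0·(Z_L + jZ_0·tanβl)/(Z_0 + jZ_L·tanβl)
     = 365·(1710 − j84.3)/(365 − j395)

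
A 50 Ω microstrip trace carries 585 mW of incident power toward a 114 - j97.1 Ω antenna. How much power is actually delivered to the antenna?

P_delivered ≈ 367 mW

|Γ| = |(64 − j97.1)/(164 − j97.1)| = 0.61
|Γ|² = 0.372
P_refl = |Γ|²·P_inc = 218 mW, P_del = (1 − |Γ|²)·P_inc = 367 mW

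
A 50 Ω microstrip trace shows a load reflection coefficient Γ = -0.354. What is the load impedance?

Z_L = Z_0·(1 + Γ)/(1 − Γ) = 50·(0.646)/(1.35)

Z_L ≈ 23.9 Ω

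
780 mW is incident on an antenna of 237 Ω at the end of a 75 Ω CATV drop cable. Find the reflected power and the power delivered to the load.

P_reflected ≈ 210 mW; P_delivered ≈ 570 mW

Γ = (237 − 75)/(237 + 75) = 0.519
|Γ|² = 0.27
P_refl = |Γ|²·P_inc = 210 mW, P_del = (1 − |Γ|²)·P_inc = 570 mW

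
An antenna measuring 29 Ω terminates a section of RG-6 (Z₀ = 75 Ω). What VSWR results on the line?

VSWR ≈ 2.59

For a purely resistive load, VSWR = R_L/Z_0 or Z_0/R_L (whichever > 1) = 75/29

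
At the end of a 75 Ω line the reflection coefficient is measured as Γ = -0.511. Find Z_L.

Z_L = Z_0·(1 + Γ)/(1 − Γ) = 75·(0.489)/(1.51)

Z_L ≈ 24.3 Ω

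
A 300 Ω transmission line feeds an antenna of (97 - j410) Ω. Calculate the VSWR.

VSWR ≈ 9.08

Γ = (Z_L − Z_0)/(Z_L + Z_0) = (-203 − j410)/(397 − j410)
|Γ| = 458/571 = 0.802
VSWR = (1 + |Γ|)/(1 − |Γ|) = 1.8/0.198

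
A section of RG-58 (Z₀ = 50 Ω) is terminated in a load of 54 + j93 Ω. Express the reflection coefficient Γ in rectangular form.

Γ = (Z_L − Z_0)/(Z_L + Z_0) = (4 + j93)/(104 + j93)

Γ ≈ 0.466 + j0.478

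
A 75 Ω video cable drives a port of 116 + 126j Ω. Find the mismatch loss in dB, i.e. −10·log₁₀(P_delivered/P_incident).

mismatch loss ≈ 1.77 dB

Γ = (41 + j126)/(191 + j126), |Γ| = 0.579
|Γ|² = 0.335, so P_del/P_inc = 1 − |Γ|² = 0.665
ML = −10·log₁₀(1 − |Γ|²)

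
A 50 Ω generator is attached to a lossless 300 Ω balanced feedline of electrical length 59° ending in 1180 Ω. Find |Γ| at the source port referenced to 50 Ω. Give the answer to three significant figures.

tan(βl) = 1.66
Z_in = Z_0·(Z_L + jZ_0·tanβl)/(Z_0 + jZ_L·tanβl) = 101 − j165 Ω
Γ_s = (Z_in − Z_s)/(Z_in + Z_s) = (51.4 − j165)/(151 − j165), |Γ_s| = 0.771

|Γ| ≈ 0.771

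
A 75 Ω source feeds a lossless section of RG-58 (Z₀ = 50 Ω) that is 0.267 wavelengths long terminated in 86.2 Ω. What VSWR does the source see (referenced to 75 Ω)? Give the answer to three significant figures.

βl = 2π × 0.267 = 96.1°
tan(βl) = -9.33
Z_in = Z_0·(Z_L + jZ_0·tanβl)/(Z_0 + jZ_L·tanβl) = 29.2 + j3.54 Ω
Γ_s = (Z_in − Z_s)/(Z_in + Z_s) = (-45.8 + j3.54)/(104 + j3.54), |Γ_s| = 0.44
VSWR = (1 + |Γ_s|)/(1 − |Γ_s|)

VSWR ≈ 2.57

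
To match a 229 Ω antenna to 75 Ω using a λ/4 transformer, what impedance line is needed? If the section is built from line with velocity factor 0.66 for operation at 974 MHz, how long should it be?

Z_qwt = √(Z_0·R_L) = √(75 × 229) = √17180
λ = 0.66·c/f = 0.203 m, so l = λ/4 = 0.0508 m

Z_qwt ≈ 131 Ω; length ≈ 5.08 cm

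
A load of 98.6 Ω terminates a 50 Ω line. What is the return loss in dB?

RL ≈ 9.71 dB

Γ = (98.6 − 50)/(98.6 + 50) = 0.327
RL = −20·log₁₀|Γ| = −20·log₁₀(0.327)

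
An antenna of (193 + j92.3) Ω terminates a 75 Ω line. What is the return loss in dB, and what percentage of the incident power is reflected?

Γ = (118 + j92.3)/(268 + j92.3), |Γ| = 0.529
RL = −20·log₁₀(0.529) = 5.54 dB
P_refl/P_inc = |Γ|² = 0.279

RL ≈ 5.54 dB; 27.9% of incident power reflected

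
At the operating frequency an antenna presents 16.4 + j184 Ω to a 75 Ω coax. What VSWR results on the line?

Γ = (Z_L − Z_0)/(Z_L + Z_0) = (-58.6 + j184)/(91.4 + j184)
|Γ| = 193/205 = 0.94
VSWR = (1 + |Γ|)/(1 − |Γ|) = 1.94/0.0601

VSWR ≈ 32.3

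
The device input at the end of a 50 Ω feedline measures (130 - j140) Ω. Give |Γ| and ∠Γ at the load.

Γ = (Z_L − Z_0)/(Z_L + Z_0) = (80 − j140)/(180 − j140)
|Γ| = 161/228 = 0.707

Γ ≈ 0.707 ∠ -22.4°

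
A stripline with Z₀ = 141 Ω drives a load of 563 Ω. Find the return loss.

Γ = (563 − 141)/(563 + 141) = 0.599
RL = −20·log₁₀|Γ| = −20·log₁₀(0.599)

RL ≈ 4.45 dB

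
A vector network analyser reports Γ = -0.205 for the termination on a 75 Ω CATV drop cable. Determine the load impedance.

Z_L = Z_0·(1 + Γ)/(1 − Γ) = 75·(0.795)/(1.21)

Z_L ≈ 49.5 Ω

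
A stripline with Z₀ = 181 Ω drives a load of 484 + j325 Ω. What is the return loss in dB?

Γ = (303 + j325)/(665 + j325), |Γ| = 0.6
RL = −20·log₁₀|Γ| = −20·log₁₀(0.6)

RL ≈ 4.43 dB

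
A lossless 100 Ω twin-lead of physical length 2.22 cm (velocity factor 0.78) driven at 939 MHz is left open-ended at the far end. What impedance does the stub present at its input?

Z_in ≈ −j160 Ω

λ = v/f = 0.78·c / 939 MHz = 0.249 m
βl = 2π·l/λ = 2π × 0.0891 = 32.1°
tan(βl) = 0.627
For an open-ended stub, Z_in = −jZ_0·cot(βl) = −jZ_0/tan(βl)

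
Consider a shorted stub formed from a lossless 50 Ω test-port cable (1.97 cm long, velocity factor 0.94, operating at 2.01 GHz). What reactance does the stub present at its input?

λ = v/f = 0.94·c / 2.01 GHz = 0.14 m
βl = 2π·l/λ = 2π × 0.14 = 50.5°
tan(βl) = 1.22
For a shorted stub, Z_in = jZ_0·tan(βl)

X_in ≈ 60.8 Ω (inductive)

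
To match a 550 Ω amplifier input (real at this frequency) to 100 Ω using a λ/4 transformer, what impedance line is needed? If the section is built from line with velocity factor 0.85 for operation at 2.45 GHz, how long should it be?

Z_qwt ≈ 235 Ω; length ≈ 2.6 cm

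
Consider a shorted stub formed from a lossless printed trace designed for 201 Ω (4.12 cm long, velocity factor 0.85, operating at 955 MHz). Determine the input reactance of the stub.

X_in ≈ 293 Ω (inductive)

λ = v/f = 0.85·c / 955 MHz = 0.267 m
βl = 2π·l/λ = 2π × 0.154 = 55.5°
tan(βl) = 1.46
For a shorted stub, Z_in = jZ_0·tan(βl)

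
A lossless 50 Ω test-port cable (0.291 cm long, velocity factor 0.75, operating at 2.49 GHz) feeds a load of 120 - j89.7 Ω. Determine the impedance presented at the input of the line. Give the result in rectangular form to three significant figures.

λ = v/f = 0.75·c / 2.49 GHz = 0.0904 m
βl = 2π·l/λ = 2π × 0.0322 = 11.6°
tan(βl) = tan(11.6°) = 0.205
Z_in = Z_0·(Z_L + jZ_0·tanβl)/(Z_0 + jZ_L·tanβl)
     = 50·(120 − j79.4)/(68.4 + j24.6)

Z_in ≈ 59.2 − j79.4 Ω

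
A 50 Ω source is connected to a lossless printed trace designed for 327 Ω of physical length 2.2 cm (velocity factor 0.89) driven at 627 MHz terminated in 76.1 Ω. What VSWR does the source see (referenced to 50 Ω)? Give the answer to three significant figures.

VSWR ≈ 4.6

λ = v/f = 0.89·c / 627 MHz = 0.426 m
βl = 2π·l/λ = 2π × 0.0517 = 18.6°
tan(βl) = 0.337
Z_in = Z_0·(Z_L + jZ_0·tanβl)/(Z_0 + jZ_L·tanβl) = 84.2 + j103 Ω
Γ_s = (Z_in − Z_s)/(Z_in + Z_s) = (34.2 + j103)/(134 + j103), |Γ_s| = 0.643
VSWR = (1 + |Γ_s|)/(1 − |Γ_s|)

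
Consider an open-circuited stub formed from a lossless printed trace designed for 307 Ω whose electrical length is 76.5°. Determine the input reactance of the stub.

X_in ≈ -73.7 Ω (capacitive)

tan(βl) = 4.17
For an open-circuited stub, Z_in = −jZ_0·cot(βl) = −jZ_0/tan(βl)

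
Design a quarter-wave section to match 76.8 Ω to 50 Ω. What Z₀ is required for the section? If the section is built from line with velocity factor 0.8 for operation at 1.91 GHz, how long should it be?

Z_qwt ≈ 62 Ω; length ≈ 3.14 cm

Z_qwt = √(Z_0·R_L) = √(50 × 76.8) = √3840
λ = 0.8·c/f = 0.126 m, so l = λ/4 = 0.0314 m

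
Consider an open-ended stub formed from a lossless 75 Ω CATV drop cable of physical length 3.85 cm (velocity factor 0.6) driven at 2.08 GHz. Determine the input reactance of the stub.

X_in ≈ 208 Ω (inductive)

λ = v/f = 0.6·c / 2.08 GHz = 0.0865 m
βl = 2π·l/λ = 2π × 0.445 = 160°
tan(βl) = -0.361
For an open-ended stub, Z_in = −jZ_0·cot(βl) = −jZ_0/tan(βl)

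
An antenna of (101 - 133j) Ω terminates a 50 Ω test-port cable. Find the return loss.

RL ≈ 3 dB

Γ = (51 − j133)/(151 − j133), |Γ| = 0.708
RL = −20·log₁₀|Γ| = −20·log₁₀(0.708)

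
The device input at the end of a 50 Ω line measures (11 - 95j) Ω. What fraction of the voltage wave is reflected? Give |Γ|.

|Γ| ≈ 0.91

Γ = (Z_L − Z_0)/(Z_L + Z_0) = (-39 − j95)/(61 − j95)
|Γ| = 103/113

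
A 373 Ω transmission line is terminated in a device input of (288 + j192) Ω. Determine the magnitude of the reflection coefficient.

Γ = (Z_L − Z_0)/(Z_L + Z_0) = (-85 + j192)/(661 + j192)
|Γ| = 210/688

|Γ| ≈ 0.305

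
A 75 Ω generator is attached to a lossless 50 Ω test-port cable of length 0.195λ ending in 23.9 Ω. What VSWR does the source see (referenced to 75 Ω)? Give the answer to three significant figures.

VSWR ≈ 1.67

βl = 2π × 0.195 = 70.2°
tan(βl) = 2.78
Z_in = Z_0·(Z_L + jZ_0·tanβl)/(Z_0 + jZ_L·tanβl) = 75.4 + j38.8 Ω
Γ_s = (Z_in − Z_s)/(Z_in + Z_s) = (0.392 + j38.8)/(150 + j38.8), |Γ_s| = 0.25
VSWR = (1 + |Γ_s|)/(1 − |Γ_s|)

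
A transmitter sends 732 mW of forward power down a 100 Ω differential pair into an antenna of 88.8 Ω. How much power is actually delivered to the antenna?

P_delivered ≈ 729 mW

Γ = (88.8 − 100)/(88.8 + 100) = -0.0593
|Γ|² = 0.00352
P_refl = |Γ|²·P_inc = 2.58 mW, P_del = (1 − |Γ|²)·P_inc = 729 mW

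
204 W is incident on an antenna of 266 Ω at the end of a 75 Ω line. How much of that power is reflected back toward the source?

P_reflected ≈ 64 W

Γ = (266 − 75)/(266 + 75) = 0.56
|Γ|² = 0.314
P_refl = |Γ|²·P_inc = 64 W, P_del = (1 − |Γ|²)·P_inc = 140 W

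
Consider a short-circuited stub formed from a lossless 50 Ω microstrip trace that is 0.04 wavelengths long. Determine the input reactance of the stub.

βl = 2π × 0.04 = 14.4°
tan(βl) = 0.257
For a short-circuited stub, Z_in = jZ_0·tan(βl)

X_in ≈ 12.8 Ω (inductive)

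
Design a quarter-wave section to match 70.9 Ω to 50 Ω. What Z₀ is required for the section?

Z_qwt = √(Z_0·R_L) = √(50 × 70.9) = √3545

Z_qwt ≈ 59.5 Ω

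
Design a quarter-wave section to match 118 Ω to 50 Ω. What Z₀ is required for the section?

Z_qwt ≈ 76.8 Ω

Z_qwt = √(Z_0·R_L) = √(50 × 118) = √5900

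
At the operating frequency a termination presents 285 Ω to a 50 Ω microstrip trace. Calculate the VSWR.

VSWR ≈ 5.7

For a purely resistive load, VSWR = R_L/Z_0 or Z_0/R_L (whichever > 1) = 285/50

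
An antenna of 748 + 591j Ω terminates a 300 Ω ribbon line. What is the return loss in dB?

RL ≈ 4.2 dB

Γ = (448 + j591)/(1048 + j591), |Γ| = 0.616
RL = −20·log₁₀|Γ| = −20·log₁₀(0.616)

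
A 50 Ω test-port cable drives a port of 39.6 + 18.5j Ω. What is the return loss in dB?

RL ≈ 12.7 dB

Γ = (-10.4 + j18.5)/(89.6 + j18.5), |Γ| = 0.232
RL = −20·log₁₀|Γ| = −20·log₁₀(0.232)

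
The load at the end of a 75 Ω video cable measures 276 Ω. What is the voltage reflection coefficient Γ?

Γ = 0.573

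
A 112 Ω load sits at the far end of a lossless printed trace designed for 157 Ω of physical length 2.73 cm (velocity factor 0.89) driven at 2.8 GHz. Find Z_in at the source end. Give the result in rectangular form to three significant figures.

Z_in ≈ 210 − j31.8 Ω

λ = v/f = 0.89·c / 2.8 GHz = 0.0954 m
βl = 2π·l/λ = 2π × 0.286 = 103°
tan(βl) = tan(103°) = -4.31
Z_in = Z_0·(Z_L + jZ_0·tanβl)/(Z_0 + jZ_L·tanβl)
     = 157·(112 − j677)/(157 − j483)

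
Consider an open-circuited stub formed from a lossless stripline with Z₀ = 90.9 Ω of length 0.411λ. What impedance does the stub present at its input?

βl = 2π × 0.411 = 148°
tan(βl) = -0.626
For an open-circuited stub, Z_in = −jZ_0·cot(βl) = −jZ_0/tan(βl)

Z_in ≈ +j145 Ω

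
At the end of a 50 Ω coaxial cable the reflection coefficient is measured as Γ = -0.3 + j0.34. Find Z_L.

Z_L = Z_0·(1 + Γ)/(1 − Γ) = 50·(0.7 + j0.34)/(1.3 − j0.34)

Z_L ≈ 22 + j18.8 Ω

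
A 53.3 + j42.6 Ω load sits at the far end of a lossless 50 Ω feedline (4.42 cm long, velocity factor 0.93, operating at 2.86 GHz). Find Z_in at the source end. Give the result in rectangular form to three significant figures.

λ = v/f = 0.93·c / 2.86 GHz = 0.0976 m
βl = 2π·l/λ = 2π × 0.453 = 163°
tan(βl) = tan(163°) = -0.304
Z_in = Z_0·(Z_L + jZ_0·tanβl)/(Z_0 + jZ_L·tanβl)
     = 50·(53.3 + j27.4)/(62.9 − j16.2)

Z_in ≈ 34.5 + j30.6 Ω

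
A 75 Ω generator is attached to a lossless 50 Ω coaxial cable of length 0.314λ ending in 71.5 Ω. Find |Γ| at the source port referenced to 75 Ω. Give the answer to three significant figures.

βl = 2π × 0.314 = 113°
tan(βl) = -2.35
Z_in = Z_0·(Z_L + jZ_0·tanβl)/(Z_0 + jZ_L·tanβl) = 37.9 + j9.98 Ω
Γ_s = (Z_in − Z_s)/(Z_in + Z_s) = (-37.1 + j9.98)/(113 + j9.98), |Γ_s| = 0.339

|Γ| ≈ 0.339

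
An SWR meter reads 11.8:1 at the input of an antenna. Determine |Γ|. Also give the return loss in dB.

|Γ| ≈ 0.844; return loss ≈ 1.48 dB

|Γ| = (S − 1)/(S + 1) = (11.8 − 1)/(11.8 + 1) = 10.8/12.8
RL = −20·log₁₀|Γ| = −20·log₁₀(0.844)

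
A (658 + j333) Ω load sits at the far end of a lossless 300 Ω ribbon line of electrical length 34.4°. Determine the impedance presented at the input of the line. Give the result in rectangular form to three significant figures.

Z_in ≈ 418 − j371 Ω

tan(βl) = tan(34.4°) = 0.685
Z_in = Z_0·(Z_L + jZ_0·tanβl)/(Z_0 + jZ_L·tanβl)
     = 300·(658 + j538)/(72 + j451)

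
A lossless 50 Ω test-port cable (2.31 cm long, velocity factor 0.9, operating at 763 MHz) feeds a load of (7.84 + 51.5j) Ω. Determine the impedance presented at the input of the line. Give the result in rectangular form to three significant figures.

λ = v/f = 0.9·c / 763 MHz = 0.354 m
βl = 2π·l/λ = 2π × 0.0653 = 23.5°
tan(βl) = tan(23.5°) = 0.435
Z_in = Z_0·(Z_L + jZ_0·tanβl)/(Z_0 + jZ_L·tanβl)
     = 50·(7.84 + j73.2)/(27.6 + j3.41)

Z_in ≈ 30.1 + j129 Ω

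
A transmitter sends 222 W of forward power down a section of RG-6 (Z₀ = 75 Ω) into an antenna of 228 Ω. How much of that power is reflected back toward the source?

P_reflected ≈ 56.6 W

Γ = (228 − 75)/(228 + 75) = 0.505
|Γ|² = 0.255
P_refl = |Γ|²·P_inc = 56.6 W, P_del = (1 − |Γ|²)·P_inc = 165 W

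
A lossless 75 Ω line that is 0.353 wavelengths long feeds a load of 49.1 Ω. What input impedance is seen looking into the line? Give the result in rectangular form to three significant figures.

βl = 2π × 0.353 = 127°
tan(βl) = tan(127°) = -1.32
Z_in = Z_0·(Z_L + jZ_0·tanβl)/(Z_0 + jZ_L·tanβl)
     = 75·(49.1 − j99.2)/(75 − j65)

Z_in ≈ 77.2 − j32.4 Ω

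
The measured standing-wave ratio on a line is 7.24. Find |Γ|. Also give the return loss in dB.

|Γ| = (S − 1)/(S + 1) = (7.24 − 1)/(7.24 + 1) = 6.24/8.24
RL = −20·log₁₀|Γ| = −20·log₁₀(0.757)

|Γ| ≈ 0.757; return loss ≈ 2.41 dB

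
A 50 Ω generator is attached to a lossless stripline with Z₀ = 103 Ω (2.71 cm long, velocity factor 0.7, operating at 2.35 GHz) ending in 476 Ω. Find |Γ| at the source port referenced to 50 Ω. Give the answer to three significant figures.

λ = v/f = 0.7·c / 2.35 GHz = 0.0894 m
βl = 2π·l/λ = 2π × 0.303 = 109°
tan(βl) = -2.88
Z_in = Z_0·(Z_L + jZ_0·tanβl)/(Z_0 + jZ_L·tanβl) = 24.8 + j33.9 Ω
Γ_s = (Z_in − Z_s)/(Z_in + Z_s) = (-25.2 + j33.9)/(74.8 + j33.9), |Γ_s| = 0.514

|Γ| ≈ 0.514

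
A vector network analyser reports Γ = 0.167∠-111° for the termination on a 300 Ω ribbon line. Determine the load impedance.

Z_L ≈ 254 − j81.5 Ω

Z_L = Z_0·(1 + Γ)/(1 − Γ) = 300·(0.94 − j0.156)/(1.06 + j0.156)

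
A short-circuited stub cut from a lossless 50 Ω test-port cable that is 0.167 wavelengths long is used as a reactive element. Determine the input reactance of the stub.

βl = 2π × 0.167 = 60.1°
tan(βl) = 1.74
For a short-circuited stub, Z_in = jZ_0·tan(βl)

X_in ≈ 87 Ω (inductive)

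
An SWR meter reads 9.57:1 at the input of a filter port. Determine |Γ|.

|Γ| = (S − 1)/(S + 1) = (9.57 − 1)/(9.57 + 1) = 8.57/10.6

|Γ| ≈ 0.811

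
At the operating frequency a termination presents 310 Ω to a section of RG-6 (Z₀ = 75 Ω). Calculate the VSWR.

Γ = (310 − 75)/(310 + 75) = 0.61
VSWR = (1 + 0.61)/(1 − 0.61)

VSWR ≈ 4.13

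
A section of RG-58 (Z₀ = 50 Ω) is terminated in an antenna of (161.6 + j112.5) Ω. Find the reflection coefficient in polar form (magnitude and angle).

Γ ≈ 0.661 ∠ 17.2°

Γ = (Z_L − Z_0)/(Z_L + Z_0) = (111.6 + j112.5)/(211.6 + j112.5)
|Γ| = 158/240 = 0.661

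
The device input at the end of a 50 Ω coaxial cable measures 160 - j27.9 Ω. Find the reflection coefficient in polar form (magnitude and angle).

Γ ≈ 0.536 ∠ -6.66°

Γ = (Z_L − Z_0)/(Z_L + Z_0) = (110 − j27.9)/(210 − j27.9)
|Γ| = 113/212 = 0.536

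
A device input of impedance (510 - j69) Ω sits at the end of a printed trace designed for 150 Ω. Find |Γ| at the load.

|Γ| ≈ 0.552

Γ = (Z_L − Z_0)/(Z_L + Z_0) = (360 − j69)/(660 − j69)
|Γ| = 367/664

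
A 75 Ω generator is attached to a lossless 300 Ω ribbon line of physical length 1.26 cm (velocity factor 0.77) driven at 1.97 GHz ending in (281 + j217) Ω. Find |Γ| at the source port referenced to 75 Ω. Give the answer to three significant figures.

λ = v/f = 0.77·c / 1.97 GHz = 0.117 m
βl = 2π·l/λ = 2π × 0.107 = 38.7°
tan(βl) = 0.801
Z_in = Z_0·(Z_L + jZ_0·tanβl)/(Z_0 + jZ_L·tanβl) = 624 − j24.8 Ω
Γ_s = (Z_in − Z_s)/(Z_in + Z_s) = (549 − j24.8)/(699 − j24.8), |Γ_s| = 0.786

|Γ| ≈ 0.786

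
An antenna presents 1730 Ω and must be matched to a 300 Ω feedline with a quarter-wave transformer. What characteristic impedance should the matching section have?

Z_qwt ≈ 720 Ω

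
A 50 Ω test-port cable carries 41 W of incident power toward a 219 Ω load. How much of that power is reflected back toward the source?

Γ = (219 − 50)/(219 + 50) = 0.628
|Γ|² = 0.395
P_refl = |Γ|²·P_inc = 16.2 W, P_del = (1 − |Γ|²)·P_inc = 24.8 W

P_reflected ≈ 16.2 W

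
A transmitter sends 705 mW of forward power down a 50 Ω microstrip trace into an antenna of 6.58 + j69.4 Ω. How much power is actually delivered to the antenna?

P_delivered ≈ 116 mW

|Γ| = |(-43.42 + j69.4)/(56.58 + j69.4)| = 0.914
|Γ|² = 0.836
P_refl = |Γ|²·P_inc = 589 mW, P_del = (1 − |Γ|²)·P_inc = 116 mW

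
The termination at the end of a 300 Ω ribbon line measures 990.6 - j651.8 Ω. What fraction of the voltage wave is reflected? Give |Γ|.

|Γ| ≈ 0.657

Γ = (Z_L − Z_0)/(Z_L + Z_0) = (690.6 − j651.8)/(1291 − j651.8)
|Γ| = 950/1450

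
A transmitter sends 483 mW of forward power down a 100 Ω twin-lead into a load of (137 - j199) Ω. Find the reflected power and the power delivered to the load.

P_reflected ≈ 207 mW; P_delivered ≈ 276 mW

|Γ| = |(37 − j199)/(237 − j199)| = 0.654
|Γ|² = 0.428
P_refl = |Γ|²·P_inc = 207 mW, P_del = (1 − |Γ|²)·P_inc = 276 mW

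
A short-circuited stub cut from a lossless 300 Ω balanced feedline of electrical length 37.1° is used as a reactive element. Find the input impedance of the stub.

Z_in ≈ +j227 Ω

tan(βl) = 0.756
For a short-circuited stub, Z_in = jZ_0·tan(βl)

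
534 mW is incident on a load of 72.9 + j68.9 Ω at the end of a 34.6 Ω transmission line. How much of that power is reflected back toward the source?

|Γ| = |(38.3 + j68.9)/(107.5 + j68.9)| = 0.617
|Γ|² = 0.381
P_refl = |Γ|²·P_inc = 204 mW, P_del = (1 − |Γ|²)·P_inc = 330 mW

P_reflected ≈ 204 mW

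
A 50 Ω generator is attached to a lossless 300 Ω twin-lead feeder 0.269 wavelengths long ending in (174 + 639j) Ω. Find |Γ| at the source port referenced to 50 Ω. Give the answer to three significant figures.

|Γ| ≈ 0.753

βl = 2π × 0.269 = 96.8°
tan(βl) = -8.34
Z_in = Z_0·(Z_L + jZ_0·tanβl)/(Z_0 + jZ_L·tanβl) = 32.7 − j90.8 Ω
Γ_s = (Z_in − Z_s)/(Z_in + Z_s) = (-17.3 − j90.8)/(82.7 − j90.8), |Γ_s| = 0.753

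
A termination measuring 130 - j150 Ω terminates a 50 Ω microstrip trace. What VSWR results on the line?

Γ = (Z_L − Z_0)/(Z_L + Z_0) = (80 − j150)/(180 − j150)
|Γ| = 170/234 = 0.726
VSWR = (1 + |Γ|)/(1 − |Γ|) = 1.73/0.274

VSWR ≈ 6.29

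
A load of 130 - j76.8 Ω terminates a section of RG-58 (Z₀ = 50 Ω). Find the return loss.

RL ≈ 4.93 dB

Γ = (80 − j76.8)/(180 − j76.8), |Γ| = 0.567
RL = −20·log₁₀|Γ| = −20·log₁₀(0.567)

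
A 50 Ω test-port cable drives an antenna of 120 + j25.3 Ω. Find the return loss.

RL ≈ 7.27 dB

Γ = (70 + j25.3)/(170 + j25.3), |Γ| = 0.433
RL = −20·log₁₀|Γ| = −20·log₁₀(0.433)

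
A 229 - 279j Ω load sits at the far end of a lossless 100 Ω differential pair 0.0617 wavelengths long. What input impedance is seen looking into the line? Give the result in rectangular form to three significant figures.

βl = 2π × 0.0617 = 22.2°
tan(βl) = tan(22.2°) = 0.408
Z_in = Z_0·(Z_L + jZ_0·tanβl)/(Z_0 + jZ_L·tanβl)
     = 100·(229 − j238)/(214 + j93.5)

Z_in ≈ 49 − j133 Ω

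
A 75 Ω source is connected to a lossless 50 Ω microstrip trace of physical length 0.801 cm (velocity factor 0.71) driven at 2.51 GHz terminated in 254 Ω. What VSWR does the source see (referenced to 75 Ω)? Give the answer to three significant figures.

VSWR ≈ 4.74

λ = v/f = 0.71·c / 2.51 GHz = 0.0849 m
βl = 2π·l/λ = 2π × 0.0944 = 34°
tan(βl) = 0.674
Z_in = Z_0·(Z_L + jZ_0·tanβl)/(Z_0 + jZ_L·tanβl) = 29 − j65.7 Ω
Γ_s = (Z_in − Z_s)/(Z_in + Z_s) = (-46 − j65.7)/(104 − j65.7), |Γ_s| = 0.652
VSWR = (1 + |Γ_s|)/(1 − |Γ_s|)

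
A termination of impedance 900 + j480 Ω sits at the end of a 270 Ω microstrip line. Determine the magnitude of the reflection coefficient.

|Γ| ≈ 0.626

Γ = (Z_L − Z_0)/(Z_L + Z_0) = (630 + j480)/(1170 + j480)
|Γ| = 792/1260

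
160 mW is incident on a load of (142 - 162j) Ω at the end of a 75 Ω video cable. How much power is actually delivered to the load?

P_delivered ≈ 92.9 mW

|Γ| = |(67 − j162)/(217 − j162)| = 0.647
|Γ|² = 0.419
P_refl = |Γ|²·P_inc = 67.1 mW, P_del = (1 − |Γ|²)·P_inc = 92.9 mW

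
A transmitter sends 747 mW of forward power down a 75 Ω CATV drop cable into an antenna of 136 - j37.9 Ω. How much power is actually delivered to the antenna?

|Γ| = |(61 − j37.9)/(211 − j37.9)| = 0.335
|Γ|² = 0.112
P_refl = |Γ|²·P_inc = 83.8 mW, P_del = (1 − |Γ|²)·P_inc = 663 mW

P_delivered ≈ 663 mW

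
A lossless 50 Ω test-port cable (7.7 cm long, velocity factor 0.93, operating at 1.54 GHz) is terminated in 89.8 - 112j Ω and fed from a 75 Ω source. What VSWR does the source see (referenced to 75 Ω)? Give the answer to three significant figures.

VSWR ≈ 3.46

λ = v/f = 0.93·c / 1.54 GHz = 0.181 m
βl = 2π·l/λ = 2π × 0.425 = 153°
tan(βl) = -0.509
Z_in = Z_0·(Z_L + jZ_0·tanβl)/(Z_0 + jZ_L·tanβl) = 132 + j119 Ω
Γ_s = (Z_in − Z_s)/(Z_in + Z_s) = (57 + j119)/(207 + j119), |Γ_s| = 0.551
VSWR = (1 + |Γ_s|)/(1 − |Γ_s|)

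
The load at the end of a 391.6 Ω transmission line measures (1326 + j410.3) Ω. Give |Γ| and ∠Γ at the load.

Γ = (Z_L − Z_0)/(Z_L + Z_0) = (934.4 + j410.3)/(1718 + j410.3)
|Γ| = 1020/1770 = 0.578

Γ ≈ 0.578 ∠ 10.3°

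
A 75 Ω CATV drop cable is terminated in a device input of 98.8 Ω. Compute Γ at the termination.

Γ = (Z_L − Z_0)/(Z_L + Z_0) = (98.8 − 75)/(98.8 + 75) = 23.8/173.8

Γ = 0.137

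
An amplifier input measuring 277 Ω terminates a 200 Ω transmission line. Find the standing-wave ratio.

For a purely resistive load, VSWR = R_L/Z_0 or Z_0/R_L (whichever > 1) = 277/200

VSWR ≈ 1.39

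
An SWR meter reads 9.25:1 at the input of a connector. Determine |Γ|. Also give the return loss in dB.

|Γ| ≈ 0.805; return loss ≈ 1.89 dB

|Γ| = (S − 1)/(S + 1) = (9.25 − 1)/(9.25 + 1) = 8.25/10.2
RL = −20·log₁₀|Γ| = −20·log₁₀(0.805)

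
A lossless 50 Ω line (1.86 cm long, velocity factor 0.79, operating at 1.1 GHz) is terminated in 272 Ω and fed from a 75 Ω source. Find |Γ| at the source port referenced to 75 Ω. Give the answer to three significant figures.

|Γ| ≈ 0.659

λ = v/f = 0.79·c / 1.1 GHz = 0.215 m
βl = 2π·l/λ = 2π × 0.0863 = 31.1°
tan(βl) = 0.603
Z_in = Z_0·(Z_L + jZ_0·tanβl)/(Z_0 + jZ_L·tanβl) = 31.6 − j73.3 Ω
Γ_s = (Z_in − Z_s)/(Z_in + Z_s) = (-43.4 − j73.3)/(107 − j73.3), |Γ_s| = 0.659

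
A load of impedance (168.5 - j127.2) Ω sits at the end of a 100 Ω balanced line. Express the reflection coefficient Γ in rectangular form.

Γ = (Z_L − Z_0)/(Z_L + Z_0) = (68.5 − j127.2)/(268.5 − j127.2)

Γ ≈ 0.392 − j0.288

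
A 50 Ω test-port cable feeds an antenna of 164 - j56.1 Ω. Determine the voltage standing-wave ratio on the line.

VSWR ≈ 3.7

Γ = (Z_L − Z_0)/(Z_L + Z_0) = (114 − j56.1)/(214 − j56.1)
|Γ| = 127/221 = 0.574
VSWR = (1 + |Γ|)/(1 − |Γ|) = 1.57/0.426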